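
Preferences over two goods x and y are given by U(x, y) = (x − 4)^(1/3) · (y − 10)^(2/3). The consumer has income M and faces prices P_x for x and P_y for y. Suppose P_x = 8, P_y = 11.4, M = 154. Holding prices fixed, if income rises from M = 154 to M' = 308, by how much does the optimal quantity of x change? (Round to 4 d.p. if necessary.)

This is Cobb-Douglas in (x−4, y−10): tangency gives 1/3·P_y·(y−10) = 2/3·P_x·(x−4).
Substituting into the budget: x* = 4 + 1/3·(M − 4·P_x − 10·P_y)/P_x, and y* = 10 + 2/3·(…)/P_y.
Discretionary income = 154 − 4·8 − 10·11.4 = 8; x* = 4 + 1/3·8/8 = 4.3333.
At M' = 308: x* = 10.75. Change: 10.75 − 4.3333 = 6.4167.

Δx* = 6.4167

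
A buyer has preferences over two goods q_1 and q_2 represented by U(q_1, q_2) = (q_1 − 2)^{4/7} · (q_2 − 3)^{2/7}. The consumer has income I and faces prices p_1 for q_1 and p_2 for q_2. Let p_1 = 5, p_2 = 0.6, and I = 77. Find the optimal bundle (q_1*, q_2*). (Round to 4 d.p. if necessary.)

q_1* = 10.6933, q_2* = 39.2222

This is Cobb-Douglas in (q_1−2, q_2−3): tangency gives 4/7·p_2·(q_2−3) = 2/7·p_1·(q_1−2).
Substituting into the budget: q_1* = 2 + 2/3·(I − 2·p_1 − 3·p_2)/p_1, and q_2* = 3 + 1/3·(…)/p_2.
Discretionary income = 77 − 2·5 − 3·0.6 = 65.2; q_1* = 2 + 2/3·65.2/5 = 10.6933; q_2* = 3 + 1/3·65.2/0.6 = 39.2222.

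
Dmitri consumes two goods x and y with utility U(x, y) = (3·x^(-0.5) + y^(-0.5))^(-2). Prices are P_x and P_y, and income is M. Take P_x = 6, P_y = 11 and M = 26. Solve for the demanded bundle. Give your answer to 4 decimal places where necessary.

With the ratio pinned down, the budget gives x* = M/(P_x + P_y·(y/x)) and y* = (y/x)·x*.
Numerically y/x = 0.320941, so x* = 26/(6 + 11·0.320941) = 2.7281 and y* = 0.320941·2.7281 = 0.8756.

x* = 2.7281, y* = 0.8756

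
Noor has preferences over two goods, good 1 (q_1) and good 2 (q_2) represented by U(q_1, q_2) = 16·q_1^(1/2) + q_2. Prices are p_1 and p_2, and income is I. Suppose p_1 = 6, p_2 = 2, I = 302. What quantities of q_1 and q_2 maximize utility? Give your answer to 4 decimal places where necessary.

Solve: √q_1 = 8·p_2/p_1, so q_1*(p_1,p_2) = (8·p_2/p_1)², and q_2* = (I − p_1·q_1*)/p_2.
Plugging in: q_1* = (8·2/6)² = 7.1111, q_2* = 129.6667.

q_1* = 7.1111, q_2* = 129.6667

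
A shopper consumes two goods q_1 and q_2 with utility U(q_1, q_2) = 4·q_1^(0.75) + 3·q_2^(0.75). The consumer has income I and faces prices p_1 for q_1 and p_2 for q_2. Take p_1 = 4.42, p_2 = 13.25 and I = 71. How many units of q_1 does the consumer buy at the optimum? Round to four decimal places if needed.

Numerically q_2/q_1 = 0.003918, so q_1* = 71/(4.42 + 13.25·0.003918) = 15.8769.

q_1* = 15.8769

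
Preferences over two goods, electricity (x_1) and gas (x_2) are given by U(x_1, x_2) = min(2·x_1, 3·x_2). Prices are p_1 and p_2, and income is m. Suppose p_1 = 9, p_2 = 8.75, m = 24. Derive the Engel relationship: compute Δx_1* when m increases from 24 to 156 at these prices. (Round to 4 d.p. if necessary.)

Δx_1* = 8.8989

Leontief preferences: the optimum is at the kink where x_1/3 = x_2/2, i.e. x_2 = (2/3)·x_1.
Budget: p_1·x_1 + p_2·(2/3)·x_1 = m, so (3·p_1 + 2·p_2)·x_1 = 3·m.
Demand: x_1*(p_1,p_2,m) = 3·m/(3·p_1 + 2·p_2), x_2* = 2·m/(3·p_1 + 2·p_2).
Here 3·9 + 2·8.75 = 44.5, giving x_1* = 1.618.
At m' = 156: x_1* = 10.5169. Change: 10.5169 − 1.618 = 8.8989.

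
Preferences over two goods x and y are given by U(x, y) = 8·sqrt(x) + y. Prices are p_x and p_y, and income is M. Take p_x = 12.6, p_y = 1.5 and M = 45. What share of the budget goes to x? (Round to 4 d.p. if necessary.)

share on x = 0.0635

MU_x = 4/√x, MU_y = 1. Tangency: 4/√x = p_x/p_y.
Solve: √x = 4·p_y/p_x, so x*(p_x,p_y) = (4·p_y/p_x)², and y* = (M − p_x·x*)/p_y.
Plugging in: x* = (4·1.5/12.6)² = 0.2268, y* = 28.0952.
Expenditure on x: 12.6·0.2268 = 2.8571; share = 0.0635.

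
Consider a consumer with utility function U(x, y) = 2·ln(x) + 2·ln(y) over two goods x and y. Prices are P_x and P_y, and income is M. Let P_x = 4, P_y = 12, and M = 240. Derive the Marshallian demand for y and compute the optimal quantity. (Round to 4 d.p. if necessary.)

The MRS is y/x. Set MRS = P_x/P_y.
Rearranging, P_y·y = P_x·x. Substituting into the budget gives P_x·x·(1 + 1) = M.
Demand: x*(P_x,P_y,M) = 0.5·M/P_x and y* = 0.5·M/P_y.
At P_x=4, P_y=12, M=240: y* = 0.5·240/12 = 10.

y* = 10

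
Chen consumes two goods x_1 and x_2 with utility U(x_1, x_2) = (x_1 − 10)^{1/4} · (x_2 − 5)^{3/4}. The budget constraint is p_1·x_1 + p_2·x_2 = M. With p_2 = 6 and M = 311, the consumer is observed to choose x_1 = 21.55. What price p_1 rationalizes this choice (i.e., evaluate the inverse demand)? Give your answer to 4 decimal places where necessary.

MRS = (1/3)·(x_2−5)/(x_1−10). Tangency with p_1/p_2 gives x_2−5 = 3·(p_1/p_2)·(x_1−10).
Substituting into the budget: x_1* = 10 + 0.25·(M − 10·p_1 − 5·p_2)/p_1, and x_2* = 5 + 0.75·(…)/p_2.
Set x_1* = 21.55 in the demand function and solve for p_1: p_1 = 5.

p_1 = 5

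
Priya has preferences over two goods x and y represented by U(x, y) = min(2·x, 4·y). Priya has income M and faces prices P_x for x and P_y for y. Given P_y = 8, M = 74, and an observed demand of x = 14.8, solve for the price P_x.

With perfect complements, no substitution: consume in ratio x:y = 4:2.
Budget: P_x·x + P_y·(1/2)·x = M, so (4·P_x + 2·P_y)·x = 4·M.
Demand: x*(P_x,P_y,M) = 4·M/(4·P_x + 2·P_y), y* = 2·M/(4·P_x + 2·P_y).
Set x* = 14.8 in the demand function and solve for P_x: P_x = 1.

P_x = 1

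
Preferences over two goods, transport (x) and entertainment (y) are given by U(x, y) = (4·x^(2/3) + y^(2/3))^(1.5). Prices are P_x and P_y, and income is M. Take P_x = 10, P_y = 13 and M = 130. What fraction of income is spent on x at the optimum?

Substitute y = (y/x)·x into the budget: x* = M/(P_x + P_y·(y/x)).
Numerically y/x = 0.007112, so x* = 130/(10 + 13·0.007112) = 12.8809 and y* = 0.007112·12.8809 = 0.0916.
Expenditure on x: 10·12.8809 = 128.8091; share = 0.9908.

share on x = 0.9908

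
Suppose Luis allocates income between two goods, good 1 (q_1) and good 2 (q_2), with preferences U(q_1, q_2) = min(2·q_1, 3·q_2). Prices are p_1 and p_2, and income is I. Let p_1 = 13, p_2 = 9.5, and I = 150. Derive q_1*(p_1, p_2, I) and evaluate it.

q_1* = 7.7586

With perfect complements, no substitution: consume in ratio q_1:q_2 = 3:2.
Budget: p_1·q_1 + p_2·(2/3)·q_1 = I, so (3·p_1 + 2·p_2)·q_1 = 3·I.
Demand: q_1*(p_1,p_2,I) = 3·I/(3·p_1 + 2·p_2), q_2* = 2·I/(3·p_1 + 2·p_2).
Here 3·13 + 2·9.5 = 58, giving q_1* = 7.7586.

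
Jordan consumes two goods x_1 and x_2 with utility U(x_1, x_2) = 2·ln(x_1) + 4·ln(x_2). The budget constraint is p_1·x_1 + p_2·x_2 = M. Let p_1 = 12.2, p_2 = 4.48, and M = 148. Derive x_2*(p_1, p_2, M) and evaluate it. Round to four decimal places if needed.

The MRS is (1/2)·x_2/x_1. Set MRS = p_1/p_2.
So 2·p_2·x_2 = 4·p_1·x_1; combined with the budget, a share 1/3 of income goes to x_1.
Demand: x_1*(p_1,p_2,M) = 1/3·M/p_1 and x_2* = 2/3·M/p_2.
At p_1=12.2, p_2=4.48, M=148: x_2* = 2/3·148/4.48 = 22.0238.

x_2* = 22.0238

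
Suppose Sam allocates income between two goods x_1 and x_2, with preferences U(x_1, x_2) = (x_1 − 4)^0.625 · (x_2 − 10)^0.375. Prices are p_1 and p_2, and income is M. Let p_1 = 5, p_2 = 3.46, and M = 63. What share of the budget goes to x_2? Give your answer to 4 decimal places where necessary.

MRS = (5/3)·(x_2−10)/(x_1−4). Tangency with p_1/p_2 gives x_2−10 = (3/5)·(p_1/p_2)·(x_1−4).
After buying the subsistence bundle (4, 10), a share 0.625 of the remaining income goes to x_1: x_1* = 4 + 0.625·(M − 4p_1 − 10p_2)/p_1.
Discretionary income = 63 − 4·5 − 10·3.46 = 8.4; x_1* = 4 + 0.625·8.4/5 = 5.05; x_2* = 10 + 0.375·8.4/3.46 = 10.9104.
Expenditure on x_2: 3.46·10.9104 = 37.75; share = 0.5992.

share on x_2 = 0.5992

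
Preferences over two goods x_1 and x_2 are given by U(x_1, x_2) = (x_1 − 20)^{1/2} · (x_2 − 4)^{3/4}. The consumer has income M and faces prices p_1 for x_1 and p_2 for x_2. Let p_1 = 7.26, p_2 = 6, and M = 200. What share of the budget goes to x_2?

Let x_1' = x_1−20, x_2' = x_2−4. MRS = (2/3)·x_2'/x_1' = p_1/p_2.
Substituting into the budget: x_1* = 20 + 0.4·(M − 20·p_1 − 4·p_2)/p_1, and x_2* = 4 + 0.6·(…)/p_2.
Discretionary income = 200 − 20·7.26 − 4·6 = 30.8; x_1* = 20 + 0.4·30.8/7.26 = 21.697; x_2* = 4 + 0.6·30.8/6 = 7.08.
Expenditure on x_2: 6·7.08 = 42.48; share = 0.2124.

share on x_2 = 0.2124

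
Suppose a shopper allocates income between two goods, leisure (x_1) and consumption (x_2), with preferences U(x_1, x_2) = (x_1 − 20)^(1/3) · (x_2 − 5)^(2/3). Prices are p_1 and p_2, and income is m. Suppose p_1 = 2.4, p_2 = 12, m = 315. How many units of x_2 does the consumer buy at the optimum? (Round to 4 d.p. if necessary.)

x_2* = 16.5

Let x_1' = x_1−20, x_2' = x_2−5. MRS = (1/2)·x_2'/x_1' = p_1/p_2.
Substituting into the budget: x_1* = 20 + 1/3·(m − 20·p_1 − 5·p_2)/p_1, and x_2* = 5 + 2/3·(…)/p_2.
Discretionary income = 315 − 20·2.4 − 5·12 = 207; x_2* = 5 + 2/3·207/12 = 16.5.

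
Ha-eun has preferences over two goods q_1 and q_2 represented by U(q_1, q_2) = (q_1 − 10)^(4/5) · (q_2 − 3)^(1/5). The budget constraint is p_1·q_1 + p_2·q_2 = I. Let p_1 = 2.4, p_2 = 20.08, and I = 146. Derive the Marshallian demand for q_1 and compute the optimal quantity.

This is Cobb-Douglas in (q_1−10, q_2−3): tangency gives 0.8·p_2·(q_2−3) = 0.2·p_1·(q_1−10).
Substituting into the budget: q_1* = 10 + 0.8·(I − 10·p_1 − 3·p_2)/p_1, and q_2* = 3 + 0.2·(…)/p_2.
Discretionary income = 146 − 10·2.4 − 3·20.08 = 61.76; q_1* = 10 + 0.8·61.76/2.4 = 30.5867.

q_1* = 30.5867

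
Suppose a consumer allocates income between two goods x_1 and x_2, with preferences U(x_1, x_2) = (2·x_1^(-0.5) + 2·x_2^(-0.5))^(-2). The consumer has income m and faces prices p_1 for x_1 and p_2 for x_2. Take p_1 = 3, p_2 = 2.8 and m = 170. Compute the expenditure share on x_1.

Substitute x_2 = (x_2/x_1)·x_1 into the budget: x_1* = m/(p_1 + p_2·(x_2/x_1)).
Numerically x_2/x_1 = 1.047069, so x_1* = 170/(3 + 2.8·1.047069) = 28.6591 and x_2* = 1.047069·28.6591 = 30.0081.
Expenditure on x_1: 3·28.6591 = 85.9774; share = 0.5057.

share on x_1 = 0.5057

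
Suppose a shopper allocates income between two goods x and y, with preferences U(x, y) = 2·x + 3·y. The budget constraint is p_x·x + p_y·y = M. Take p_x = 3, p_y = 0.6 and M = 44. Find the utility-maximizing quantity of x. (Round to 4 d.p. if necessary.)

Perfect substitutes: compare marginal utility per dollar. 2/p_x vs 3/p_y → 0.6667 vs 5.
y gives more utility per dollar, so spend all income on y: y* = M/p_y, x* = 0.
Numerically: x* = 0, y* = 73.3333.

x* = 0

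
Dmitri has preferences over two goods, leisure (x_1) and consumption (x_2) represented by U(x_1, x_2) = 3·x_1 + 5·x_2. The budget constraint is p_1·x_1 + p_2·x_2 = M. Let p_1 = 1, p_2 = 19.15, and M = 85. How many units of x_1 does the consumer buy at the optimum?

Perfect substitutes: compare marginal utility per dollar. 3/p_1 vs 5/p_2 → 3 vs 0.2611.
x_1 gives more utility per dollar, so spend all income on x_1: x_1* = M/p_1, x_2* = 0.
Numerically: x_1* = 85, x_2* = 0.

x_1* = 85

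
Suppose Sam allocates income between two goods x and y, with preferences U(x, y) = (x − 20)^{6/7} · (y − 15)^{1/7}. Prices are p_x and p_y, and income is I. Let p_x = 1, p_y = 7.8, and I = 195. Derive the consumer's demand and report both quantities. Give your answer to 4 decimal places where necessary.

x* = 69.7143, y* = 16.0623

MRS = 6·(y−15)/(x−20). Tangency with p_x/p_y gives y−15 = (1/6)·(p_x/p_y)·(x−20).
After buying the subsistence bundle (20, 15), a share 6/7 of the remaining income goes to x: x* = 20 + 6/7·(I − 20p_x − 15p_y)/p_x.
Discretionary income = 195 − 20·1 − 15·7.8 = 58; x* = 20 + 6/7·58/1 = 69.7143; y* = 15 + 1/7·58/7.8 = 16.0623.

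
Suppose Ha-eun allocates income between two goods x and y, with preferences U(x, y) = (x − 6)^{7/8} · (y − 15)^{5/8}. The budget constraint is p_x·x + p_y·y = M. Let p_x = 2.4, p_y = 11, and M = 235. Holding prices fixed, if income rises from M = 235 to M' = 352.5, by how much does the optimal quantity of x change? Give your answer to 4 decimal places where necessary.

Δx* = 28.559

Substituting into the budget: x* = 6 + 7/12·(M − 6·p_x − 15·p_y)/p_x, and y* = 15 + 5/12·(…)/p_y.
Discretionary income = 235 − 6·2.4 − 15·11 = 55.6; x* = 6 + 7/12·55.6/2.4 = 19.5139.
At M' = 352.5: x* = 48.0729. Change: 48.0729 − 19.5139 = 28.559.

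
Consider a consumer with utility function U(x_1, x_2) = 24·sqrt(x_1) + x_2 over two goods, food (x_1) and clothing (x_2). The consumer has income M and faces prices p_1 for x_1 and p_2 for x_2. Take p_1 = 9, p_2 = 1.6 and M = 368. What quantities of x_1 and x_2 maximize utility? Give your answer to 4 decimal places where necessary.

Solve: √x_1 = 12·p_2/p_1, so x_1*(p_1,p_2) = (12·p_2/p_1)², and x_2* = (M − p_1·x_1*)/p_2.
Plugging in: x_1* = (12·1.6/9)² = 4.5511, x_2* = 204.4.

x_1* = 4.5511, x_2* = 204.4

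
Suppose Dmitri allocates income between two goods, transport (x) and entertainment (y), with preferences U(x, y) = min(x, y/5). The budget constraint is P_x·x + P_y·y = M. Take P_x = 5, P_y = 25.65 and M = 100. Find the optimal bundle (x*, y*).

x* = 0.7505, y* = 3.7523

Leontief preferences: the optimum is at the kink where x/1 = y/5, i.e. y = 5·x.
Budget: P_x·x + P_y·5·x = M, so (P_x + 5·P_y)·x = M.
Demand: x*(P_x,P_y,M) = M/(P_x + 5·P_y), y* = 5·M/(P_x + 5·P_y).
Here 5 + 5·25.65 = 133.25, giving x* = 0.7505 and y* = 3.7523.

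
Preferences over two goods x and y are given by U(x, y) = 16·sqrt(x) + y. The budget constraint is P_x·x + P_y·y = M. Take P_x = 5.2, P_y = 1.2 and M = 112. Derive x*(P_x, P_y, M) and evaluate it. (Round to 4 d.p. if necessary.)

Set MRS = P_x/P_y: 8·x^(−1/2) = P_x/P_y.
Solve: √x = 8·P_y/P_x, so x*(P_x,P_y) = (8·P_y/P_x)², and y* = (M − P_x·x*)/P_y.
Plugging in: x* = (8·1.2/5.2)² = 3.4083.

x* = 3.4083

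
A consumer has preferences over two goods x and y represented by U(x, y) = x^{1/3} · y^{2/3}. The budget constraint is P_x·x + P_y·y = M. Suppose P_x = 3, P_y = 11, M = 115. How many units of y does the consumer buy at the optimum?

The MRS is (1/2)·y/x. Set MRS = P_x/P_y.
So 1/3·P_y·y = 2/3·P_x·x; combined with the budget, a share 1/3 of income goes to x.
Demand: x*(P_x,P_y,M) = 1/3·M/P_x and y* = 2/3·M/P_y.
At P_x=3, P_y=11, M=115: y* = 2/3·115/11 = 6.9697.

y* = 6.9697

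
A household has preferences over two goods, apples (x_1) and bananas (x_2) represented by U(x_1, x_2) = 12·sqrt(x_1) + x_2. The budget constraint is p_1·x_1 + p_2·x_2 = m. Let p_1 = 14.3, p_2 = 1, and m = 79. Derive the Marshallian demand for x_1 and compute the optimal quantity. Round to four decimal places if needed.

Thus x_1* = (6·p_2/p_1)² — independent of m — with the rest of income spent on x_2.
Plugging in: x_1* = (6·1/14.3)² = 0.176.

x_1* = 0.176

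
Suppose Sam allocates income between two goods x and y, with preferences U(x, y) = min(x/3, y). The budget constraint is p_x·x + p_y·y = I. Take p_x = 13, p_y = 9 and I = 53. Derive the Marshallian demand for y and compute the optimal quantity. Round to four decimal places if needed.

Demand: x*(p_x,p_y,I) = 3·I/(3·p_x + p_y), y* = I/(3·p_x + p_y).
Here 3·13 + 9 = 48, giving y* = 1.1042.

y* = 1.1042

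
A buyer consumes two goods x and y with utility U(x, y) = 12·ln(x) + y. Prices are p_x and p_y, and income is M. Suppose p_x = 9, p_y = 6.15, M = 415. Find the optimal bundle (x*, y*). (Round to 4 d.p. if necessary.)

Set MRS = p_x/p_y: (12/x)/1 = p_x/p_y.
So x*(p_x,p_y) = 12·p_y/p_x, independent of income; and y* = (M − 12·p_y)/p_y.
At the given prices: x* = 12·6.15/9 = 8.2, and y* = 55.4797.

x* = 8.2, y* = 55.4797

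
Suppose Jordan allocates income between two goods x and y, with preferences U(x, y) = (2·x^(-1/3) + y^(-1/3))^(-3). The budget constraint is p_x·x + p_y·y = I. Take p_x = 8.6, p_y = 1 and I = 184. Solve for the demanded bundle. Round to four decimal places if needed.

x* = 15.8811, y* = 47.4223

With the ratio pinned down, the budget gives x* = I/(p_x + p_y·(y/x)) and y* = (y/x)·x*.
Numerically y/x = 2.986079, so x* = 184/(8.6 + 1·2.986079) = 15.8811 and y* = 2.986079·15.8811 = 47.4223.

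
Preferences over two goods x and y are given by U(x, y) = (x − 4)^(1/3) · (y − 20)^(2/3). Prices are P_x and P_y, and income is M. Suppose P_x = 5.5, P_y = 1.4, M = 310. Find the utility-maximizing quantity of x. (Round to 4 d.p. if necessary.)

This is Cobb-Douglas in (x−4, y−20): tangency gives 1/3·P_y·(y−20) = 2/3·P_x·(x−4).
After buying the subsistence bundle (4, 20), a share 1/3 of the remaining income goes to x: x* = 4 + 1/3·(M − 4P_x − 20P_y)/P_x.
Discretionary income = 310 − 4·5.5 − 20·1.4 = 260; x* = 4 + 1/3·260/5.5 = 19.7576.

x* = 19.7576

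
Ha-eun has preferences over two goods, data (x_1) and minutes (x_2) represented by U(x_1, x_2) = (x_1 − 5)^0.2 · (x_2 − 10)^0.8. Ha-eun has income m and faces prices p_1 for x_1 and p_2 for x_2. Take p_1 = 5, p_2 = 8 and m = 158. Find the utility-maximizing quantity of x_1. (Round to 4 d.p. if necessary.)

This is Cobb-Douglas in (x_1−5, x_2−10): tangency gives 0.2·p_2·(x_2−10) = 0.8·p_1·(x_1−5).
After buying the subsistence bundle (5, 10), a share 0.2 of the remaining income goes to x_1: x_1* = 5 + 0.2·(m − 5p_1 − 10p_2)/p_1.
Discretionary income = 158 − 5·5 − 10·8 = 53; x_1* = 5 + 0.2·53/5 = 7.12.

x_1* = 7.12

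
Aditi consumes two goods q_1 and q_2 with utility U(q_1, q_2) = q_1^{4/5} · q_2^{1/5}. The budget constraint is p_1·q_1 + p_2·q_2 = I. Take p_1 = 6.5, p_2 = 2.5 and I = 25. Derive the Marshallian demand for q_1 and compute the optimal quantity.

MU_q_1/MU_q_2 = (0.8·q_2)/(0.2·q_1); tangency sets this equal to p_1/p_2.
Rearranging, p_2·q_2 = (1/4)·p_1·q_1. Substituting into the budget gives p_1·q_1·(1 + (1/4)) = I.
Demand: q_1*(p_1,p_2,I) = 0.8·I/p_1 and q_2* = 0.2·I/p_2.
At p_1=6.5, p_2=2.5, I=25: q_1* = 0.8·25/6.5 = 3.0769.

q_1* = 3.0769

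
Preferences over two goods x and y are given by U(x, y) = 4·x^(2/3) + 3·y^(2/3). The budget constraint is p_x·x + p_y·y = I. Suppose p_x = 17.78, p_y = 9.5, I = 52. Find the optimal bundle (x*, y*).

From the CES first-order condition, (4/3)·(y/x)^(1/3) = p_x/p_y.
Hence y/x = ((3/4)·p_x/p_y)^(1/(1/3)), i.e. raised to the 3 power.
With the ratio pinned down, the budget gives x* = I/(p_x + p_y·(y/x)) and y* = (y/x)·x*.
Numerically y/x = 2.76572, so x* = 52/(17.78 + 9.5·2.76572) = 1.1804 and y* = 2.76572·1.1804 = 3.2645.

x* = 1.1804, y* = 3.2645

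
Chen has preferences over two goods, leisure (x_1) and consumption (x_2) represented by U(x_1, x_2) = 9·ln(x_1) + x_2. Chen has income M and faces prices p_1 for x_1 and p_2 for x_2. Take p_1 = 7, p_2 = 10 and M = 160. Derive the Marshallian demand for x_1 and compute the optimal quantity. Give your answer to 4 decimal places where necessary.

x_1* = 12.8571

Set MRS = p_1/p_2: (9/x_1)/1 = p_1/p_2.
So x_1*(p_1,p_2) = 9·p_2/p_1, independent of income; and x_2* = (M − 9·p_2)/p_2.
At the given prices: x_1* = 9·10/7 = 12.8571.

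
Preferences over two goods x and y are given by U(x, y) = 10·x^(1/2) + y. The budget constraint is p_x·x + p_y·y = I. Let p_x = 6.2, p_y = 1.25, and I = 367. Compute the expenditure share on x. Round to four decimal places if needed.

share on x = 0.0172

Set MRS = p_x/p_y: 5·x^(−1/2) = p_x/p_y.
Thus x* = (5·p_y/p_x)² — independent of I — with the rest of income spent on y.
Plugging in: x* = (5·1.25/6.2)² = 1.0162, y* = 288.5597.
Expenditure on x: 6.2·1.0162 = 6.3004; share = 0.0172.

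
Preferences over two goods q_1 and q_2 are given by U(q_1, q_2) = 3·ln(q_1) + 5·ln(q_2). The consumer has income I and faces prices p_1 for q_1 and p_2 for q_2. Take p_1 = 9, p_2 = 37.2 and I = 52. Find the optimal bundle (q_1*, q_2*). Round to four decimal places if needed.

q_1* = 2.1667, q_2* = 0.8737

MU_q_1/MU_q_2 = (3·q_2)/(5·q_1); tangency sets this equal to p_1/p_2.
So 3·p_2·q_2 = 5·p_1·q_1; combined with the budget, a share 0.375 of income goes to q_1.
Demand: q_1*(p_1,p_2,I) = 0.375·I/p_1 and q_2* = 0.625·I/p_2.
At p_1=9, p_2=37.2, I=52: q_1* = 0.375·52/9 = 2.1667, q_2* = 0.8737.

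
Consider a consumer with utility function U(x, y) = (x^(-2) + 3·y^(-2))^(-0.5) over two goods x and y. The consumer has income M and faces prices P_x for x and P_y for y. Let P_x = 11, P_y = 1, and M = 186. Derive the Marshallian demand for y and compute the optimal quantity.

MRS = MU_x/MU_y = (1/3)·(y/x)^(3). Set equal to P_x/P_y.
Solve for the ratio: y/x = [3·P_x/P_y]^(1/3).
Substitute y = (y/x)·x into the budget: x* = M/(P_x + P_y·(y/x)).
Numerically y/x = 3.207534, so x* = 186/(11 + 1·3.207534) = 13.0916 and y* = 3.207534·13.0916 = 41.9919.

y* = 41.9919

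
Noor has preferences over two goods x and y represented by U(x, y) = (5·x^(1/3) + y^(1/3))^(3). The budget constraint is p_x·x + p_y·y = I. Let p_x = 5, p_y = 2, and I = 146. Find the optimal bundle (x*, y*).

x* = 25.5821, y* = 9.0447

MU_x ∝ 5·x^(-2/3), MU_y ∝ y^(-2/3), so MRS = 5·(y/x)^(2/3) = p_x/p_y.
Solve for the ratio: y/x = [(1/5)·p_x/p_y]^(1.5).
With the ratio pinned down, the budget gives x* = I/(p_x + p_y·(y/x)) and y* = (y/x)·x*.
Numerically y/x = 0.353553, so x* = 146/(5 + 2·0.353553) = 25.5821 and y* = 0.353553·25.5821 = 9.0447.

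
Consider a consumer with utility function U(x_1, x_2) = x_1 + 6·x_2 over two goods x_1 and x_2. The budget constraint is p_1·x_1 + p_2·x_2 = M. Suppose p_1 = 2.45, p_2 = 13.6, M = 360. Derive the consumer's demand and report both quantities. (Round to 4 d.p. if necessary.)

x_1* = 0, x_2* = 26.4706

Linear utility — the consumer picks whichever good has higher MU/price: 1/2.45 = 0.4082 vs 6/13.6 = 0.4412.
x_2 gives more utility per dollar, so spend all income on x_2: x_2* = M/p_2, x_1* = 0.
Numerically: x_1* = 0, x_2* = 26.4706.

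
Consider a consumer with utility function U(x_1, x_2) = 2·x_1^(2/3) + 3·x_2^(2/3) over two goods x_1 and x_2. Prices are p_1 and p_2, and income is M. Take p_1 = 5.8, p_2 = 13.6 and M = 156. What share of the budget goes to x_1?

MU_x_1 ∝ 2·x_1^(-1/3), MU_x_2 ∝ 3·x_2^(-1/3), so MRS = (2/3)·(x_2/x_1)^(1/3) = p_1/p_2.
Hence x_2/x_1 = ((3/2)·p_1/p_2)^(1/(1/3)), i.e. raised to the 3 power.
With the ratio pinned down, the budget gives x_1* = M/(p_1 + p_2·(x_2/x_1)) and x_2* = (x_2/x_1)·x_1*.
Numerically x_2/x_1 = 0.261783, so x_1* = 156/(5.8 + 13.6·0.261783) = 16.6662 and x_2* = 0.261783·16.6662 = 4.3629.
Expenditure on x_1: 5.8·16.6662 = 96.6641; share = 0.6196.

share on x_1 = 0.6196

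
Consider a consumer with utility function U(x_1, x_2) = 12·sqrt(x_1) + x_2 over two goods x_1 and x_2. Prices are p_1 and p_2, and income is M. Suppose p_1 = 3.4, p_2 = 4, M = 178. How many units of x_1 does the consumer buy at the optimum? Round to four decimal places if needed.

Set MRS = p_1/p_2: 6·x_1^(−1/2) = p_1/p_2.
Solve: √x_1 = 6·p_2/p_1, so x_1*(p_1,p_2) = (6·p_2/p_1)², and x_2* = (M − p_1·x_1*)/p_2.
Plugging in: x_1* = (6·4/3.4)² = 49.827.

x_1* = 49.827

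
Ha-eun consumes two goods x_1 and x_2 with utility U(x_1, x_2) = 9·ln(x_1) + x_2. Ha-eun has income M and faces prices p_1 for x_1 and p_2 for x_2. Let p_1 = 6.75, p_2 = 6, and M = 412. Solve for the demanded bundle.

x_1* = 8, x_2* = 59.6667

Set MRS = p_1/p_2: (9/x_1)/1 = p_1/p_2.
So x_1*(p_1,p_2) = 9·p_2/p_1, independent of income; and x_2* = (M − 9·p_2)/p_2.
At the given prices: x_1* = 9·6/6.75 = 8, and x_2* = 59.6667.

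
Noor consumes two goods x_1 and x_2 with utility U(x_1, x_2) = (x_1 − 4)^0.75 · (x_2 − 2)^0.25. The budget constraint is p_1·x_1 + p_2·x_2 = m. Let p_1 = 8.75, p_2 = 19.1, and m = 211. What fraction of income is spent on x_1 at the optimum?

share on x_1 = 0.6557

MRS = 3·(x_2−2)/(x_1−4). Tangency with p_1/p_2 gives x_2−2 = (1/3)·(p_1/p_2)·(x_1−4).
After buying the subsistence bundle (4, 2), a share 0.75 of the remaining income goes to x_1: x_1* = 4 + 0.75·(m − 4p_1 − 2p_2)/p_1.
Discretionary income = 211 − 4·8.75 − 2·19.1 = 137.8; x_1* = 4 + 0.75·137.8/8.75 = 15.8114; x_2* = 2 + 0.25·137.8/19.1 = 3.8037.
Expenditure on x_1: 8.75·15.8114 = 138.35; share = 0.6557.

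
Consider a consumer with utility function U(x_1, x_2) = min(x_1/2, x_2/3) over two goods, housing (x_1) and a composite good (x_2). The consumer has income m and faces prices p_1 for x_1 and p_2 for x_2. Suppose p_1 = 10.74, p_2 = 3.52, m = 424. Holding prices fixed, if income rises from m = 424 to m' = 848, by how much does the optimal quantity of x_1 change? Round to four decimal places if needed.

With perfect complements, no substitution: consume in ratio x_1:x_2 = 2:3.
Budget: p_1·x_1 + p_2·(3/2)·x_1 = m, so (2·p_1 + 3·p_2)·x_1 = 2·m.
Demand: x_1*(p_1,p_2,m) = 2·m/(2·p_1 + 3·p_2), x_2* = 3·m/(2·p_1 + 3·p_2).
Here 2·10.74 + 3·3.52 = 32.04, giving x_1* = 26.4669.
At m' = 848: x_1* = 52.9338. Change: 52.9338 − 26.4669 = 26.4669.

Δx_1* = 26.4669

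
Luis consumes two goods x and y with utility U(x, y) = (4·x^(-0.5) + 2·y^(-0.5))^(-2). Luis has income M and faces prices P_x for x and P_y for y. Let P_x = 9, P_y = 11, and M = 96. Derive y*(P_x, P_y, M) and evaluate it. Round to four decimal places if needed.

y* = 3.5124

Numerically y/x = 0.551078, so x* = 96/(9 + 11·0.551078) = 6.3737 and y* = 0.551078·6.3737 = 3.5124.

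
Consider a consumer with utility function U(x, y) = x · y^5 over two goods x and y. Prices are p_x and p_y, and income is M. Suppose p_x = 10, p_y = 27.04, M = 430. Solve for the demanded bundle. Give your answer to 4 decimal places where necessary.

Tangency: MRS = (1/5)·y/x = p_x/p_y.
So p_y·y = 5·p_x·x; combined with the budget, a share 1/6 of income goes to x.
Demand: x*(p_x,p_y,M) = 1/6·M/p_x and y* = 5/6·M/p_y.
At p_x=10, p_y=27.04, M=430: x* = 1/6·430/10 = 7.1667, y* = 13.252.

x* = 7.1667, y* = 13.252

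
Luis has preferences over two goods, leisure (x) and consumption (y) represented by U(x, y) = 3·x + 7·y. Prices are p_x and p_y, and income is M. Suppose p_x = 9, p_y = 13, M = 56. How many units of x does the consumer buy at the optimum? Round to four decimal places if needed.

x* = 0

Linear utility — the consumer picks whichever good has higher MU/price: 3/9 = 0.3333 vs 7/13 = 0.5385.
y gives more utility per dollar, so spend all income on y: y* = M/p_y, x* = 0.
Numerically: x* = 0, y* = 4.3077.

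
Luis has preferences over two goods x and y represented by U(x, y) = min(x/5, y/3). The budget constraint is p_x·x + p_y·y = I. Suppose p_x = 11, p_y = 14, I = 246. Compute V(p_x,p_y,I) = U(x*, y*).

Leontief preferences: the optimum is at the kink where x/5 = y/3, i.e. y = (3/5)·x.
Budget: p_x·x + p_y·(3/5)·x = I, so (5·p_x + 3·p_y)·x = 5·I.
Demand: x*(p_x,p_y,I) = 5·I/(5·p_x + 3·p_y), y* = 3·I/(5·p_x + 3·p_y).
Here 5·11 + 3·14 = 97, giving x* = 12.6804 and y* = 7.6082.
Utility at the optimum: U(12.6804, 7.6082) = 2.5361.

V = 2.5361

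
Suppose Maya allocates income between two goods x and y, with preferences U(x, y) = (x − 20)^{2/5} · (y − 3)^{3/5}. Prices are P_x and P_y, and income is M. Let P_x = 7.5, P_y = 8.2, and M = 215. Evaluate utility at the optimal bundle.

This is Cobb-Douglas in (x−20, y−3): tangency gives 0.4·P_y·(y−3) = 0.6·P_x·(x−20).
Substituting into the budget: x* = 20 + 0.4·(M − 20·P_x − 3·P_y)/P_x, and y* = 3 + 0.6·(…)/P_y.
Discretionary income = 215 − 20·7.5 − 3·8.2 = 40.4; x* = 20 + 0.4·40.4/7.5 = 22.1547; y* = 3 + 0.6·40.4/8.2 = 5.9561.
Utility at the optimum: U(22.1547, 5.9561) = 2.6049.

V = 2.6049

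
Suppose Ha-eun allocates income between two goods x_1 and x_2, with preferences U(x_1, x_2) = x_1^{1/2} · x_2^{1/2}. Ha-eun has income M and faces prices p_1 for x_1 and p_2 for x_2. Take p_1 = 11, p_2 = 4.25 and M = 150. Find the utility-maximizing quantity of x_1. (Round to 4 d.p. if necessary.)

Tangency: MRS = x_2/x_1 = p_1/p_2.
So 0.5·p_2·x_2 = 0.5·p_1·x_1; combined with the budget, a share 0.5 of income goes to x_1.
Demand: x_1*(p_1,p_2,M) = 0.5·M/p_1 and x_2* = 0.5·M/p_2.
At p_1=11, p_2=4.25, M=150: x_1* = 0.5·150/11 = 6.8182.

x_1* = 6.8182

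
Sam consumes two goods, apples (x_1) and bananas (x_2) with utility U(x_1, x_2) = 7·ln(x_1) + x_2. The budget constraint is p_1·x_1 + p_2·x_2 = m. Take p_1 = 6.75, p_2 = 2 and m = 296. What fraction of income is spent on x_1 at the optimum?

share on x_1 = 0.0473

Set MRS = p_1/p_2: (7/x_1)/1 = p_1/p_2.
So x_1*(p_1,p_2) = 7·p_2/p_1, independent of income; and x_2* = (m − 7·p_2)/p_2.
At the given prices: x_1* = 7·2/6.75 = 2.0741, and x_2* = 141.
Expenditure on x_1: 6.75·2.0741 = 14; share = 0.0473.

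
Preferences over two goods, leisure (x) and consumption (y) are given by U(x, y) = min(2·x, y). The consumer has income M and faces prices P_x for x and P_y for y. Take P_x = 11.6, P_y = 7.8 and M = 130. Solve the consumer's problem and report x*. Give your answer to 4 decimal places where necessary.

Leontief preferences: the optimum is at the kink where x/1 = y/2, i.e. y = 2·x.
Budget: P_x·x + P_y·2·x = M, so (P_x + 2·P_y)·x = M.
Demand: x*(P_x,P_y,M) = M/(P_x + 2·P_y), y* = 2·M/(P_x + 2·P_y).
Here 11.6 + 2·7.8 = 27.2, giving x* = 4.7794.

x* = 4.7794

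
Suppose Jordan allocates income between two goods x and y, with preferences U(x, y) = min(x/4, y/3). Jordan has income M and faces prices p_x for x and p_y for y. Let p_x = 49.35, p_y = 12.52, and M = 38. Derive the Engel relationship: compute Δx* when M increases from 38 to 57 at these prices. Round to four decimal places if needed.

Δx* = 0.3235

With perfect complements, no substitution: consume in ratio x:y = 4:3.
Budget: p_x·x + p_y·(3/4)·x = M, so (4·p_x + 3·p_y)·x = 4·M.
Demand: x*(p_x,p_y,M) = 4·M/(4·p_x + 3·p_y), y* = 3·M/(4·p_x + 3·p_y).
Here 4·49.35 + 3·12.52 = 234.96, giving x* = 0.6469.
At M' = 57: x* = 0.9704. Change: 0.9704 − 0.6469 = 0.3235.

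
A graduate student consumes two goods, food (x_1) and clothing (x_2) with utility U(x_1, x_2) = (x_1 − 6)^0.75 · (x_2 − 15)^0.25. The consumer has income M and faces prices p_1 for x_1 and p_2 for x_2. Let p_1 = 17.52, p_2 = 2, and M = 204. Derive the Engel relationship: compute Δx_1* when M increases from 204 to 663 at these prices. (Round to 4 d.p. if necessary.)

Δx_1* = 19.649

This is Cobb-Douglas in (x_1−6, x_2−15): tangency gives 0.75·p_2·(x_2−15) = 0.25·p_1·(x_1−6).
Substituting into the budget: x_1* = 6 + 0.75·(M − 6·p_1 − 15·p_2)/p_1, and x_2* = 15 + 0.25·(…)/p_2.
Discretionary income = 204 − 6·17.52 − 15·2 = 68.88; x_1* = 6 + 0.75·68.88/17.52 = 8.9486.
At M' = 663: x_1* = 28.5976. Change: 28.5976 − 8.9486 = 19.649.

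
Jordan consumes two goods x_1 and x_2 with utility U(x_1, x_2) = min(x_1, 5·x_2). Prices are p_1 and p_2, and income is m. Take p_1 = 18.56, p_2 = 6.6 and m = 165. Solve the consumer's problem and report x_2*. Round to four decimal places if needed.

With perfect complements, no substitution: consume in ratio x_1:x_2 = 5:1.
Budget: p_1·x_1 + p_2·(1/5)·x_1 = m, so (5·p_1 + p_2)·x_1 = 5·m.
Demand: x_1*(p_1,p_2,m) = 5·m/(5·p_1 + p_2), x_2* = m/(5·p_1 + p_2).
Here 5·18.56 + 6.6 = 99.4, giving x_2* = 1.66.

x_2* = 1.66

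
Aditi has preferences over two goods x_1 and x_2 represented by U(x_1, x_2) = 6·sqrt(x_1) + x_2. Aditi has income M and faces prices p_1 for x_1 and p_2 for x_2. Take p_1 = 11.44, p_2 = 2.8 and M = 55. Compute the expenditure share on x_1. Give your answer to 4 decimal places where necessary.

MU_x_1 = 3/√x_1, MU_x_2 = 1. Tangency: 3/√x_1 = p_1/p_2.
Solve: √x_1 = 3·p_2/p_1, so x_1*(p_1,p_2) = (3·p_2/p_1)², and x_2* = (M − p_1·x_1*)/p_2.
Plugging in: x_1* = (3·2.8/11.44)² = 0.5391, x_2* = 17.4401.
Expenditure on x_1: 11.44·0.5391 = 6.1678; share = 0.1121.

share on x_1 = 0.1121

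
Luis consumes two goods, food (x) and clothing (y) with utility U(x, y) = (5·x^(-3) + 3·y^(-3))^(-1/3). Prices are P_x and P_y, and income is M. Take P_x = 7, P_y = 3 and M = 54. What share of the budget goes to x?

share on x = 0.682

Substitute y = (y/x)·x into the budget: x* = M/(P_x + P_y·(y/x)).
Numerically y/x = 1.087757, so x* = 54/(7 + 3·1.087757) = 5.2615 and y* = 1.087757·5.2615 = 5.7232.
Expenditure on x: 7·5.2615 = 36.8304; share = 0.682.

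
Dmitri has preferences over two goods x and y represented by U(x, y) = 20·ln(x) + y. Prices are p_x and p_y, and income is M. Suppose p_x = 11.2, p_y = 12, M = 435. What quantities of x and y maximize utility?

x* = 21.4286, y* = 16.25

Set MRS = p_x/p_y: (20/x)/1 = p_x/p_y.
So x*(p_x,p_y) = 20·p_y/p_x, independent of income; and y* = (M − 20·p_y)/p_y.
At the given prices: x* = 20·12/11.2 = 21.4286, and y* = 16.25.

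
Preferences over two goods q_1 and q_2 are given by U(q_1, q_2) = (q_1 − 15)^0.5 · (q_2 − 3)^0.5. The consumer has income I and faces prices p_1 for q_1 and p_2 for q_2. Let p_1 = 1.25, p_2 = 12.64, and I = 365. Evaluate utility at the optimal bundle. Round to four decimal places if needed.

MRS = (q_2−3)/(q_1−15). Tangency with p_1/p_2 gives q_2−3 = (p_1/p_2)·(q_1−15).
Substituting into the budget: q_1* = 15 + 0.5·(I − 15·p_1 − 3·p_2)/p_1, and q_2* = 3 + 0.5·(…)/p_2.
Discretionary income = 365 − 15·1.25 − 3·12.64 = 308.33; q_1* = 15 + 0.5·308.33/1.25 = 138.332; q_2* = 3 + 0.5·308.33/12.64 = 15.1966.
Utility at the optimum: U(138.332, 15.1966) = 38.7844.

V = 38.7844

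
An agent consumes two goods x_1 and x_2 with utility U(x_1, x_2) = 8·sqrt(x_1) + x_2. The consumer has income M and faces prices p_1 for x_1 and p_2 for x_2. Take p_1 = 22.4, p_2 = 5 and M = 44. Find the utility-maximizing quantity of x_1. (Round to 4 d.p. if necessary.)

Utility is quasi-linear in x_2; the FOC for x_1 is 4/√x_1 = p_1/p_2.
Thus x_1* = (4·p_2/p_1)² — independent of M — with the rest of income spent on x_2.
Plugging in: x_1* = (4·5/22.4)² = 0.7972.

x_1* = 0.7972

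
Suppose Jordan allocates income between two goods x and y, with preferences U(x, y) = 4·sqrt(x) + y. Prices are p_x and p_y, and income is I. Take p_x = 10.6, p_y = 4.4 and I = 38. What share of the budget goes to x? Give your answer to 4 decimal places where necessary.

share on x = 0.1923

Set MRS = p_x/p_y: 2·x^(−1/2) = p_x/p_y.
Thus x* = (2·p_y/p_x)² — independent of I — with the rest of income spent on y.
Plugging in: x* = (2·4.4/10.6)² = 0.6892, y* = 6.976.
Expenditure on x: 10.6·0.6892 = 7.3057; share = 0.1923.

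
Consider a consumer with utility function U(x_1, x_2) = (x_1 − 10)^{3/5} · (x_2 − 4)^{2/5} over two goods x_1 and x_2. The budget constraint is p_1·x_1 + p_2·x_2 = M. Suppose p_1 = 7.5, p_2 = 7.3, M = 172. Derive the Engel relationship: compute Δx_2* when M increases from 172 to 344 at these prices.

Discretionary income = 172 − 10·7.5 − 4·7.3 = 67.8; x_2* = 4 + 0.4·67.8/7.3 = 7.7151.
At M' = 344: x_2* = 17.1397. Change: 17.1397 − 7.7151 = 9.4247.

Δx_2* = 9.4247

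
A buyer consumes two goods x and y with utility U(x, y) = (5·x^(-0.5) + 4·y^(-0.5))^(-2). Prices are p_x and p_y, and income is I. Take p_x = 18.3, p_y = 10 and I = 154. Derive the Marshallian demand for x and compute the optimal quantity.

From the CES first-order condition, (5/4)·(y/x)^(1.5) = p_x/p_y.
Solve for the ratio: y/x = [(4/5)·p_x/p_y]^(2/3).
Substitute y = (y/x)·x into the budget: x* = I/(p_x + p_y·(y/x)).
Numerically y/x = 1.28932, so x* = 154/(18.3 + 10·1.28932) = 4.937.

x* = 4.937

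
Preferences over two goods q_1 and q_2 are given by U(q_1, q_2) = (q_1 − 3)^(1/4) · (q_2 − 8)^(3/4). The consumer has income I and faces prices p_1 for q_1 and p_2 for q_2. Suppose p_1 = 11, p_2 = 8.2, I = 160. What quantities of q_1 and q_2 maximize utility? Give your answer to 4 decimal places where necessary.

q_1* = 4.3955, q_2* = 13.6159

After buying the subsistence bundle (3, 8), a share 0.25 of the remaining income goes to q_1: q_1* = 3 + 0.25·(I − 3p_1 − 8p_2)/p_1.
Discretionary income = 160 − 3·11 − 8·8.2 = 61.4; q_1* = 3 + 0.25·61.4/11 = 4.3955; q_2* = 8 + 0.75·61.4/8.2 = 13.6159.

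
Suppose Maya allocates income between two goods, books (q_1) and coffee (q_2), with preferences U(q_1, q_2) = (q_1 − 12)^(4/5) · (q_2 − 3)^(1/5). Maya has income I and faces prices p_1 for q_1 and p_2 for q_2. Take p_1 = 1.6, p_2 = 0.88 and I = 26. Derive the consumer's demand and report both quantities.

MRS = 4·(q_2−3)/(q_1−12). Tangency with p_1/p_2 gives q_2−3 = (1/4)·(p_1/p_2)·(q_1−12).
After buying the subsistence bundle (12, 3), a share 0.8 of the remaining income goes to q_1: q_1* = 12 + 0.8·(I − 12p_1 − 3p_2)/p_1.
Discretionary income = 26 − 12·1.6 − 3·0.88 = 4.16; q_1* = 12 + 0.8·4.16/1.6 = 14.08; q_2* = 3 + 0.2·4.16/0.88 = 3.9455.

q_1* = 14.08, q_2* = 3.9455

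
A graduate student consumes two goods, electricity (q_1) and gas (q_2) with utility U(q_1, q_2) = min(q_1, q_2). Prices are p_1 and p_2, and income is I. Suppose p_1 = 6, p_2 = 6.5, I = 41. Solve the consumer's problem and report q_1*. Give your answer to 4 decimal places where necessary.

Demand: q_1*(p_1,p_2,I) = I/(p_1 + p_2), q_2* = I/(p_1 + p_2).
Here 6 + 6.5 = 12.5, giving q_1* = 3.28.

q_1* = 3.28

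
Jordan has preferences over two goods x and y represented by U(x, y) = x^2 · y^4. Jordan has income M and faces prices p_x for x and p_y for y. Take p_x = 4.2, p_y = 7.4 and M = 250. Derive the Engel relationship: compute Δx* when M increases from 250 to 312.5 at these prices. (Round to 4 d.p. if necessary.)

Δx* = 4.9603

Tangency: MRS = (1/2)·y/x = p_x/p_y.
Rearranging, p_y·y = 2·p_x·x. Substituting into the budget gives p_x·x·(1 + 2) = M.
Demand: x*(p_x,p_y,M) = 1/3·M/p_x and y* = 2/3·M/p_y.
At p_x=4.2, p_y=7.4, M=250: x* = 1/3·250/4.2 = 19.8413.
At M' = 312.5: x* = 24.8016. Change: 24.8016 − 19.8413 = 4.9603.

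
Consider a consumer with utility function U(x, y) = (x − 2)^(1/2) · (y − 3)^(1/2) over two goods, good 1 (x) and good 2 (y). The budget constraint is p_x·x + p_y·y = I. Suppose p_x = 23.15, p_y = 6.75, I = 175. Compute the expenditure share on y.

Let x' = x−2, y' = y−3. MRS = y'/x' = p_x/p_y.
Substituting into the budget: x* = 2 + 0.5·(I − 2·p_x − 3·p_y)/p_x, and y* = 3 + 0.5·(…)/p_y.
Discretionary income = 175 − 2·23.15 − 3·6.75 = 108.45; x* = 2 + 0.5·108.45/23.15 = 4.3423; y* = 3 + 0.5·108.45/6.75 = 11.0333.
Expenditure on y: 6.75·11.0333 = 74.475; share = 0.4256.

share on y = 0.4256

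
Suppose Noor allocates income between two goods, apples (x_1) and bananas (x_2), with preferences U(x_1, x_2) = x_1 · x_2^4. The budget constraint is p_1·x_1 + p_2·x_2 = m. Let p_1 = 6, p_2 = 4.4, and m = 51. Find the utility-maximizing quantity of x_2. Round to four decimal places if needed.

x_2* = 9.2727

The MRS is (1/4)·x_2/x_1. Set MRS = p_1/p_2.
Rearranging, p_2·x_2 = 4·p_1·x_1. Substituting into the budget gives p_1·x_1·(1 + 4) = m.
Demand: x_1*(p_1,p_2,m) = 0.2·m/p_1 and x_2* = 0.8·m/p_2.
At p_1=6, p_2=4.4, m=51: x_2* = 0.8·51/4.4 = 9.2727.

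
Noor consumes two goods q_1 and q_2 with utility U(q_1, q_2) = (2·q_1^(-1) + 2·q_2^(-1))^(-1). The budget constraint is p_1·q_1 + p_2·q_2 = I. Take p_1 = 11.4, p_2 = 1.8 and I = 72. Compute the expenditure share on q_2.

MU_q_1 ∝ 2·q_1^(-2), MU_q_2 ∝ 2·q_2^(-2), so MRS = (q_2/q_1)^(2) = p_1/p_2.
Hence q_2/q_1 = (p_1/p_2)^(1/(2)), i.e. raised to the 0.5 power.
Substitute q_2 = (q_2/q_1)·q_1 into the budget: q_1* = I/(p_1 + p_2·(q_2/q_1)).
Numerically q_2/q_1 = 2.516611, so q_1* = 72/(11.4 + 1.8·2.516611) = 4.5198 and q_2* = 2.516611·4.5198 = 11.3746.
Expenditure on q_2: 1.8·11.3746 = 20.4743; share = 0.2844.

share on q_2 = 0.2844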